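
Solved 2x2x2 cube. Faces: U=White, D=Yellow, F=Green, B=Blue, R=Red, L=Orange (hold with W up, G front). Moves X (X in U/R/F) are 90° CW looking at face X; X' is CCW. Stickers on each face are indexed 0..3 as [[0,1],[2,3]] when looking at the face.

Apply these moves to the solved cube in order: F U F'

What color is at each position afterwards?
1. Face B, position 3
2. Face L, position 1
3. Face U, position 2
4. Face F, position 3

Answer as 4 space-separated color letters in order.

After move 1 (F): F=GGGG U=WWOO R=WRWR D=RRYY L=OYOY
After move 2 (U): U=OWOW F=WRGG R=BBWR B=OYBB L=GGOY
After move 3 (F'): F=RGWG U=OWBW R=RBRR D=GYYY L=GWOO
Query 1: B[3] = B
Query 2: L[1] = W
Query 3: U[2] = B
Query 4: F[3] = G

Answer: B W B G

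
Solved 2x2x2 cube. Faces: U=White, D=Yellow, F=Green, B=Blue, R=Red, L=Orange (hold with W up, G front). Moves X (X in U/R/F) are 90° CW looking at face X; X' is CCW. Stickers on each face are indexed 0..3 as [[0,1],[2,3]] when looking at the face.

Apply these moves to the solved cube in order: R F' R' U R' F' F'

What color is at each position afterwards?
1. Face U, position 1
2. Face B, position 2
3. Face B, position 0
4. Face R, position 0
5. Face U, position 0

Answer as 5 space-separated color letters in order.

After move 1 (R): R=RRRR U=WGWG F=GYGY D=YBYB B=WBWB
After move 2 (F'): F=YYGG U=WGRR R=BRYR D=OOYB L=OGOW
After move 3 (R'): R=RRBY U=WWRW F=YGGR D=OYYG B=BBOB
After move 4 (U): U=RWWW F=RRGR R=BBBY B=OGOB L=YGOW
After move 5 (R'): R=BYBB U=ROWO F=RWGW D=ORYR B=GGYB
After move 6 (F'): F=WWRG U=ROBB R=RYOB D=GWYR L=YOOW
After move 7 (F'): F=WGWR U=RORO R=WYGB D=OWYR L=YBOB
Query 1: U[1] = O
Query 2: B[2] = Y
Query 3: B[0] = G
Query 4: R[0] = W
Query 5: U[0] = R

Answer: O Y G W R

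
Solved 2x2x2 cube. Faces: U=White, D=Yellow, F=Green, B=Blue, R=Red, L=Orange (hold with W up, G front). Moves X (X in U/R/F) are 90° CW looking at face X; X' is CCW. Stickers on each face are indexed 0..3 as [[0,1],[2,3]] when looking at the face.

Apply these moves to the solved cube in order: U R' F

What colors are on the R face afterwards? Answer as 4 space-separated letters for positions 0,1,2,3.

Answer: W R O R

Derivation:
After move 1 (U): U=WWWW F=RRGG R=BBRR B=OOBB L=GGOO
After move 2 (R'): R=BRBR U=WBWO F=RWGW D=YRYG B=YOYB
After move 3 (F): F=GRWW U=WBOG R=WROR D=BBYG L=GYOR
Query: R face = WROR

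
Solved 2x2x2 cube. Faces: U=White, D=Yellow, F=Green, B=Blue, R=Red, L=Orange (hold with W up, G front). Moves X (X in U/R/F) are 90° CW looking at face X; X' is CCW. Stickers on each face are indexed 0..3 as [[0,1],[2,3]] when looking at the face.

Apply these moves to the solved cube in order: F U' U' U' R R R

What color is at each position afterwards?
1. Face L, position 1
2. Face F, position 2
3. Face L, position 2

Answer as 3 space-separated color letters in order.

After move 1 (F): F=GGGG U=WWOO R=WRWR D=RRYY L=OYOY
After move 2 (U'): U=WOWO F=OYGG R=GGWR B=WRBB L=BBOY
After move 3 (U'): U=OOWW F=BBGG R=OYWR B=GGBB L=WROY
After move 4 (U'): U=OWOW F=WRGG R=BBWR B=OYBB L=GGOY
After move 5 (R): R=WBRB U=OROG F=WRGY D=RBYO B=WYWB
After move 6 (R): R=RWBB U=OROY F=WBGO D=RWYW B=GYRB
After move 7 (R): R=BRBW U=OBOO F=WWGW D=RRYG B=YYRB
Query 1: L[1] = G
Query 2: F[2] = G
Query 3: L[2] = O

Answer: G G O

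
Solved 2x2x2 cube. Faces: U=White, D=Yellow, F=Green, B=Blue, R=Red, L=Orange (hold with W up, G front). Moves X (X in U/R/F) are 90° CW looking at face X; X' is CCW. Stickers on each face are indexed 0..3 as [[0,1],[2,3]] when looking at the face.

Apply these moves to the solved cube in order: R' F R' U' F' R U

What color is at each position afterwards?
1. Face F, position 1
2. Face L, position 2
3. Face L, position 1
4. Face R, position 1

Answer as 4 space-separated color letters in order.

After move 1 (R'): R=RRRR U=WBWB F=GWGW D=YGYG B=YBYB
After move 2 (F): F=GGWW U=WBOO R=WRBR D=RRYG L=OYOG
After move 3 (R'): R=RRWB U=WYOY F=GBWO D=RGYW B=GBRB
After move 4 (U'): U=YYWO F=OYWO R=GBWB B=RRRB L=GBOG
After move 5 (F'): F=YOOW U=YYGW R=GBRB D=BGYW L=GOOW
After move 6 (R): R=RGBB U=YOGW F=YGOW D=BRYR B=WRYB
After move 7 (U): U=GYWO F=RGOW R=WRBB B=GOYB L=YGOW
Query 1: F[1] = G
Query 2: L[2] = O
Query 3: L[1] = G
Query 4: R[1] = R

Answer: G O G R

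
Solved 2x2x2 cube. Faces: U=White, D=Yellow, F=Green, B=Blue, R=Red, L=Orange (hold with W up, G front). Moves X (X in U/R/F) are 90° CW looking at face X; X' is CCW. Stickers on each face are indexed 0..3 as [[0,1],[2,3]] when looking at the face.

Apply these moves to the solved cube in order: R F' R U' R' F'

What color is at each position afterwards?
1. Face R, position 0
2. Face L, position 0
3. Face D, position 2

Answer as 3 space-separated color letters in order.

Answer: G R Y

Derivation:
After move 1 (R): R=RRRR U=WGWG F=GYGY D=YBYB B=WBWB
After move 2 (F'): F=YYGG U=WGRR R=BRYR D=OOYB L=OGOW
After move 3 (R): R=YBRR U=WYRG F=YOGB D=OWYW B=RBGB
After move 4 (U'): U=YGWR F=OGGB R=YORR B=YBGB L=RBOW
After move 5 (R'): R=ORYR U=YGWY F=OGGR D=OGYB B=WBWB
After move 6 (F'): F=GROG U=YGOY R=GROR D=BWYB L=RYOW
Query 1: R[0] = G
Query 2: L[0] = R
Query 3: D[2] = Y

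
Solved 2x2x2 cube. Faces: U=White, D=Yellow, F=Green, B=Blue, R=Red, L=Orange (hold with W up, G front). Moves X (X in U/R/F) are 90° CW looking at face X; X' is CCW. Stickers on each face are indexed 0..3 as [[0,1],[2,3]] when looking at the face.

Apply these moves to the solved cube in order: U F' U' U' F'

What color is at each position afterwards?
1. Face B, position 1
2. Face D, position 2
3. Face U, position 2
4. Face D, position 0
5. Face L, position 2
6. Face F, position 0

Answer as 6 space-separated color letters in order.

After move 1 (U): U=WWWW F=RRGG R=BBRR B=OOBB L=GGOO
After move 2 (F'): F=RGRG U=WWBR R=YBYR D=GOYY L=GWOW
After move 3 (U'): U=WRWB F=GWRG R=RGYR B=YBBB L=OOOW
After move 4 (U'): U=RBWW F=OORG R=GWYR B=RGBB L=YBOW
After move 5 (F'): F=OGOR U=RBGY R=OWGR D=BWYY L=YWOW
Query 1: B[1] = G
Query 2: D[2] = Y
Query 3: U[2] = G
Query 4: D[0] = B
Query 5: L[2] = O
Query 6: F[0] = O

Answer: G Y G B O O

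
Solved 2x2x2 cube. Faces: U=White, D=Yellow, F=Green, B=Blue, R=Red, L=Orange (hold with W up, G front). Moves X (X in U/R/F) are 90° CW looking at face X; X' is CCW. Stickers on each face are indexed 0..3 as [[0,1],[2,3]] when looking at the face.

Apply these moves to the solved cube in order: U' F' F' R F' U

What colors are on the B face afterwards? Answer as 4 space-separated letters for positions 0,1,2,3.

After move 1 (U'): U=WWWW F=OOGG R=GGRR B=RRBB L=BBOO
After move 2 (F'): F=OGOG U=WWGR R=YGYR D=BOYY L=BWOW
After move 3 (F'): F=GGOO U=WWYY R=OGBR D=WWYY L=BROG
After move 4 (R): R=BORG U=WGYO F=GWOY D=WBYR B=YRWB
After move 5 (F'): F=WYGO U=WGBR R=BOWG D=RGYR L=BOOY
After move 6 (U): U=BWRG F=BOGO R=YRWG B=BOWB L=WYOY
Query: B face = BOWB

Answer: B O W B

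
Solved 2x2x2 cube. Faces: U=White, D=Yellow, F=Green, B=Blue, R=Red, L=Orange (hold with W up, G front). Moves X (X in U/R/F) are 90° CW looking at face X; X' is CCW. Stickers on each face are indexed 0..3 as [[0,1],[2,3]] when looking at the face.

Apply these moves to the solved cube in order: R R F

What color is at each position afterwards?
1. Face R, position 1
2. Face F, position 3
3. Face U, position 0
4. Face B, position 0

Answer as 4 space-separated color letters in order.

Answer: R B W G

Derivation:
After move 1 (R): R=RRRR U=WGWG F=GYGY D=YBYB B=WBWB
After move 2 (R): R=RRRR U=WYWY F=GBGB D=YWYW B=GBGB
After move 3 (F): F=GGBB U=WYOO R=WRYR D=RRYW L=OYOW
Query 1: R[1] = R
Query 2: F[3] = B
Query 3: U[0] = W
Query 4: B[0] = G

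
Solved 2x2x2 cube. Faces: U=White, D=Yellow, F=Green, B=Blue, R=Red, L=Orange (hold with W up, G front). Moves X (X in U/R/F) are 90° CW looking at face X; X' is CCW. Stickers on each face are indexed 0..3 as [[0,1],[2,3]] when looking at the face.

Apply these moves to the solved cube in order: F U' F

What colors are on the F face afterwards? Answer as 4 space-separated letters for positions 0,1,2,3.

After move 1 (F): F=GGGG U=WWOO R=WRWR D=RRYY L=OYOY
After move 2 (U'): U=WOWO F=OYGG R=GGWR B=WRBB L=BBOY
After move 3 (F): F=GOGY U=WOYB R=WGOR D=WGYY L=BROR
Query: F face = GOGY

Answer: G O G Y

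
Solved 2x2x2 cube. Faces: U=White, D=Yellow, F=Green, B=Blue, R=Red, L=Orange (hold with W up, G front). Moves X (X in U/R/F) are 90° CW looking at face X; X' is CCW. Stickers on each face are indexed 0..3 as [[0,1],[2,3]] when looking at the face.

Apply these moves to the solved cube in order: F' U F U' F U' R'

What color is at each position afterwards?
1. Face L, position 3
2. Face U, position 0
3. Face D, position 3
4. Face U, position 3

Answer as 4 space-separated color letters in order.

Answer: B G O R

Derivation:
After move 1 (F'): F=GGGG U=WWRR R=YRYR D=OOYY L=OWOW
After move 2 (U): U=RWRW F=YRGG R=BBYR B=OWBB L=GGOW
After move 3 (F): F=GYGR U=RWWG R=RBWR D=YBYY L=GOOO
After move 4 (U'): U=WGRW F=GOGR R=GYWR B=RBBB L=OWOO
After move 5 (F): F=GGRO U=WGOW R=RYWR D=WGYY L=OYOB
After move 6 (U'): U=GWWO F=OYRO R=GGWR B=RYBB L=RBOB
After move 7 (R'): R=GRGW U=GBWR F=OWRO D=WYYO B=YYGB
Query 1: L[3] = B
Query 2: U[0] = G
Query 3: D[3] = O
Query 4: U[3] = R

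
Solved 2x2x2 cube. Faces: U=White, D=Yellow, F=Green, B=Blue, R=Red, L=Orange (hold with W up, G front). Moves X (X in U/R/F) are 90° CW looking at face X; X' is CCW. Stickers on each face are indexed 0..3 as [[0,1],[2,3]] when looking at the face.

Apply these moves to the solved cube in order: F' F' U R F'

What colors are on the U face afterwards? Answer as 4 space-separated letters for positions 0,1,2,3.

Answer: Y R O R

Derivation:
After move 1 (F'): F=GGGG U=WWRR R=YRYR D=OOYY L=OWOW
After move 2 (F'): F=GGGG U=WWYY R=OROR D=WWYY L=OROR
After move 3 (U): U=YWYW F=ORGG R=BBOR B=ORBB L=GGOR
After move 4 (R): R=OBRB U=YRYG F=OWGY D=WBYO B=WRWB
After move 5 (F'): F=WYOG U=YROR R=BBWB D=GRYO L=GGOY
Query: U face = YROR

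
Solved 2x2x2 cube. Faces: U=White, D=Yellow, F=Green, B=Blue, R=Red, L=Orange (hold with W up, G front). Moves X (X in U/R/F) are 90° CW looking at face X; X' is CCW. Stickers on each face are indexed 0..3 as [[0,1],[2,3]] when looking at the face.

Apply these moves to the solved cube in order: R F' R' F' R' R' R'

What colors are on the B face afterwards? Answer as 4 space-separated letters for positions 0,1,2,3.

After move 1 (R): R=RRRR U=WGWG F=GYGY D=YBYB B=WBWB
After move 2 (F'): F=YYGG U=WGRR R=BRYR D=OOYB L=OGOW
After move 3 (R'): R=RRBY U=WWRW F=YGGR D=OYYG B=BBOB
After move 4 (F'): F=GRYG U=WWRB R=YROY D=GWYG L=OWOR
After move 5 (R'): R=RYYO U=WORB F=GWYB D=GRYG B=GBWB
After move 6 (R'): R=YORY U=WWRG F=GOYB D=GWYB B=GBRB
After move 7 (R'): R=OYYR U=WRRG F=GWYG D=GOYB B=BBWB
Query: B face = BBWB

Answer: B B W B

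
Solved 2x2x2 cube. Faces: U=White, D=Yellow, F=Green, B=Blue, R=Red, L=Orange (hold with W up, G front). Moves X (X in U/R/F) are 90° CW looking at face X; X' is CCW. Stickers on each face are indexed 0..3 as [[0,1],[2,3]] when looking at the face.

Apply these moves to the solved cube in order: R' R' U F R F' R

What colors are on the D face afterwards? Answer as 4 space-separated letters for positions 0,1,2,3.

After move 1 (R'): R=RRRR U=WBWB F=GWGW D=YGYG B=YBYB
After move 2 (R'): R=RRRR U=WYWY F=GBGB D=YWYW B=GBGB
After move 3 (U): U=WWYY F=RRGB R=GBRR B=OOGB L=GBOO
After move 4 (F): F=GRBR U=WWOB R=YBYR D=RGYW L=GYOW
After move 5 (R): R=YYRB U=WROR F=GGBW D=RGYO B=BOWB
After move 6 (F'): F=GWGB U=WRYR R=GYRB D=YWYO L=GROO
After move 7 (R): R=RGBY U=WWYB F=GWGO D=YWYB B=RORB
Query: D face = YWYB

Answer: Y W Y B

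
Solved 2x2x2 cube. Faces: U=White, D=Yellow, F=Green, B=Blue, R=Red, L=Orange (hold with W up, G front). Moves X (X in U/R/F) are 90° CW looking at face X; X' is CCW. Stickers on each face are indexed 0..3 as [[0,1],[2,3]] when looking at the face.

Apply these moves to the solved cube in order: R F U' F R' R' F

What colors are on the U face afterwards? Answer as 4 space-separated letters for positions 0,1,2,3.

After move 1 (R): R=RRRR U=WGWG F=GYGY D=YBYB B=WBWB
After move 2 (F): F=GGYY U=WGOO R=WRGR D=RRYB L=OYOB
After move 3 (U'): U=GOWO F=OYYY R=GGGR B=WRWB L=WBOB
After move 4 (F): F=YOYY U=GOBB R=WGOR D=GGYB L=WROR
After move 5 (R'): R=GRWO U=GWBW F=YOYB D=GOYY B=BRGB
After move 6 (R'): R=ROGW U=GGBB F=YWYW D=GOYB B=YROB
After move 7 (F): F=YYWW U=GGRR R=BOBW D=GRYB L=WGOO
Query: U face = GGRR

Answer: G G R R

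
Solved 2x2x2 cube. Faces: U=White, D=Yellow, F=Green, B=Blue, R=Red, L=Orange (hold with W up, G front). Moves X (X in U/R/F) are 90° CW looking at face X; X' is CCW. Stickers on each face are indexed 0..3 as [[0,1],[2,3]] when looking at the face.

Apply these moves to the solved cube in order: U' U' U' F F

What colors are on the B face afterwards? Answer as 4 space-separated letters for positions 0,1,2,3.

Answer: O O B B

Derivation:
After move 1 (U'): U=WWWW F=OOGG R=GGRR B=RRBB L=BBOO
After move 2 (U'): U=WWWW F=BBGG R=OORR B=GGBB L=RROO
After move 3 (U'): U=WWWW F=RRGG R=BBRR B=OOBB L=GGOO
After move 4 (F): F=GRGR U=WWOG R=WBWR D=RBYY L=GYOY
After move 5 (F): F=GGRR U=WWYY R=OBGR D=WWYY L=GROB
Query: B face = OOBB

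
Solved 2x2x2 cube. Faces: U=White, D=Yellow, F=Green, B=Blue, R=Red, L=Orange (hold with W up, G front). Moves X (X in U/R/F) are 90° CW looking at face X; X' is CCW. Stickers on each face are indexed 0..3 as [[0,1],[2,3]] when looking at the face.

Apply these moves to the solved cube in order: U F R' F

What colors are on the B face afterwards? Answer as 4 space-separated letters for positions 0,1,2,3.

Answer: Y O B B

Derivation:
After move 1 (U): U=WWWW F=RRGG R=BBRR B=OOBB L=GGOO
After move 2 (F): F=GRGR U=WWOG R=WBWR D=RBYY L=GYOY
After move 3 (R'): R=BRWW U=WBOO F=GWGG D=RRYR B=YOBB
After move 4 (F): F=GGGW U=WBYY R=OROW D=WBYR L=GROR
Query: B face = YOBB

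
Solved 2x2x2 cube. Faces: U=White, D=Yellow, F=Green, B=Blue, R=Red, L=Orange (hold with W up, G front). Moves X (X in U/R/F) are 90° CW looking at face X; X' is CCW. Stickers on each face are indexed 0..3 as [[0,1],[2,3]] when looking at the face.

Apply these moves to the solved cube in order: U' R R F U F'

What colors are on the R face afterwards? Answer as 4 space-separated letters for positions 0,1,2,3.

Answer: R R G G

Derivation:
After move 1 (U'): U=WWWW F=OOGG R=GGRR B=RRBB L=BBOO
After move 2 (R): R=RGRG U=WOWG F=OYGY D=YBYR B=WRWB
After move 3 (R): R=RRGG U=WYWY F=OBGR D=YWYW B=GROB
After move 4 (F): F=GORB U=WYOB R=WRYG D=GRYW L=BYOW
After move 5 (U): U=OWBY F=WRRB R=GRYG B=BYOB L=GOOW
After move 6 (F'): F=RBWR U=OWGY R=RRGG D=OWYW L=GYOB
Query: R face = RRGG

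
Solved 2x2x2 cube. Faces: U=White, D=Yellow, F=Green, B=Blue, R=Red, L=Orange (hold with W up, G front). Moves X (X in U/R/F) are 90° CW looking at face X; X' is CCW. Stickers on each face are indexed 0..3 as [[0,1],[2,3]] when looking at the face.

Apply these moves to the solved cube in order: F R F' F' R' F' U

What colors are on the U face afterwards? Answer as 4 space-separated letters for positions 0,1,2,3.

Answer: W W Y W

Derivation:
After move 1 (F): F=GGGG U=WWOO R=WRWR D=RRYY L=OYOY
After move 2 (R): R=WWRR U=WGOG F=GRGY D=RBYB B=OBWB
After move 3 (F'): F=RYGG U=WGWR R=BWRR D=YYYB L=OGOO
After move 4 (F'): F=YGRG U=WGBR R=YWYR D=GOYB L=OROW
After move 5 (R'): R=WRYY U=WWBO F=YGRR D=GGYG B=BBOB
After move 6 (F'): F=GRYR U=WWWY R=GRGY D=RWYG L=OOOB
After move 7 (U): U=WWYW F=GRYR R=BBGY B=OOOB L=GROB
Query: U face = WWYW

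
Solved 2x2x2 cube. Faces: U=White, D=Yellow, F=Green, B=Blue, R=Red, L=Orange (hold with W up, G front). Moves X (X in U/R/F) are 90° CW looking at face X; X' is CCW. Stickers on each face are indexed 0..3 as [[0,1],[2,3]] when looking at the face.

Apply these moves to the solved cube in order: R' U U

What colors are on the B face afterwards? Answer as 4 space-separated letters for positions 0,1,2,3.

Answer: G W Y B

Derivation:
After move 1 (R'): R=RRRR U=WBWB F=GWGW D=YGYG B=YBYB
After move 2 (U): U=WWBB F=RRGW R=YBRR B=OOYB L=GWOO
After move 3 (U): U=BWBW F=YBGW R=OORR B=GWYB L=RROO
Query: B face = GWYB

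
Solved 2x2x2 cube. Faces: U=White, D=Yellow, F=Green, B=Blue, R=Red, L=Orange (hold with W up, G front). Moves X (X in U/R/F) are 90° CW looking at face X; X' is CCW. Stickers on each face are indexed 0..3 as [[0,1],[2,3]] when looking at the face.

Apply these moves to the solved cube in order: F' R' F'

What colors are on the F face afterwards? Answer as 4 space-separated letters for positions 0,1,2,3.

Answer: W R G G

Derivation:
After move 1 (F'): F=GGGG U=WWRR R=YRYR D=OOYY L=OWOW
After move 2 (R'): R=RRYY U=WBRB F=GWGR D=OGYG B=YBOB
After move 3 (F'): F=WRGG U=WBRY R=GROY D=WWYG L=OBOR
Query: F face = WRGG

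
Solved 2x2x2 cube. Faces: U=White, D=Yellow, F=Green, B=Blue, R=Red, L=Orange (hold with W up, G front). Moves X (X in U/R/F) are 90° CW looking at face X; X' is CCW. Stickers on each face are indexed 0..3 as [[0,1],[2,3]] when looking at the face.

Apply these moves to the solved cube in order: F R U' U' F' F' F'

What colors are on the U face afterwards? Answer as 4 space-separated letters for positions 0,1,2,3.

Answer: G O Y W

Derivation:
After move 1 (F): F=GGGG U=WWOO R=WRWR D=RRYY L=OYOY
After move 2 (R): R=WWRR U=WGOG F=GRGY D=RBYB B=OBWB
After move 3 (U'): U=GGWO F=OYGY R=GRRR B=WWWB L=OBOY
After move 4 (U'): U=GOGW F=OBGY R=OYRR B=GRWB L=WWOY
After move 5 (F'): F=BYOG U=GOOR R=BYRR D=WYYB L=WWOG
After move 6 (F'): F=YGBO U=GOBR R=YYWR D=WGYB L=WROO
After move 7 (F'): F=GOYB U=GOYW R=GYWR D=ROYB L=WROB
Query: U face = GOYW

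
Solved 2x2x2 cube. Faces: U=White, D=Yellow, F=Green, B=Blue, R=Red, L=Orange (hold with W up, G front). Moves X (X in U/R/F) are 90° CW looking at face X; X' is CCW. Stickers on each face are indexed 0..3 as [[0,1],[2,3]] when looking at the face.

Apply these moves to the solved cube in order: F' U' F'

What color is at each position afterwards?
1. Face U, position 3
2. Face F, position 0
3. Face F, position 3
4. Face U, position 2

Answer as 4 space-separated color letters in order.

Answer: Y W G G

Derivation:
After move 1 (F'): F=GGGG U=WWRR R=YRYR D=OOYY L=OWOW
After move 2 (U'): U=WRWR F=OWGG R=GGYR B=YRBB L=BBOW
After move 3 (F'): F=WGOG U=WRGY R=OGOR D=BWYY L=BROW
Query 1: U[3] = Y
Query 2: F[0] = W
Query 3: F[3] = G
Query 4: U[2] = G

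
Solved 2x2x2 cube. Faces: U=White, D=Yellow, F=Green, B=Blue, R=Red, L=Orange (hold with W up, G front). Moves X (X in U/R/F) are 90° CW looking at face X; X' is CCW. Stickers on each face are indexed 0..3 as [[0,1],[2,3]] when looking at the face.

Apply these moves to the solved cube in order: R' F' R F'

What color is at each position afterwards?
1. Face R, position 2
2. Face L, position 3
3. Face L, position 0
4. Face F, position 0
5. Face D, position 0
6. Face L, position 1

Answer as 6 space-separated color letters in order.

After move 1 (R'): R=RRRR U=WBWB F=GWGW D=YGYG B=YBYB
After move 2 (F'): F=WWGG U=WBRR R=GRYR D=OOYG L=OBOW
After move 3 (R): R=YGRR U=WWRG F=WOGG D=OYYY B=RBBB
After move 4 (F'): F=OGWG U=WWYR R=YGOR D=BWYY L=OGOR
Query 1: R[2] = O
Query 2: L[3] = R
Query 3: L[0] = O
Query 4: F[0] = O
Query 5: D[0] = B
Query 6: L[1] = G

Answer: O R O O B G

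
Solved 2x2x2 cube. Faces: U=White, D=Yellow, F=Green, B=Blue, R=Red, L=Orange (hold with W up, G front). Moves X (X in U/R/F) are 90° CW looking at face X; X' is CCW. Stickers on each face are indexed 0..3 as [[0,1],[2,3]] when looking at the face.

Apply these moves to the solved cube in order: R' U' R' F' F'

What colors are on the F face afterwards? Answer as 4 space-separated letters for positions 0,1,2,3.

Answer: W G B O

Derivation:
After move 1 (R'): R=RRRR U=WBWB F=GWGW D=YGYG B=YBYB
After move 2 (U'): U=BBWW F=OOGW R=GWRR B=RRYB L=YBOO
After move 3 (R'): R=WRGR U=BYWR F=OBGW D=YOYW B=GRGB
After move 4 (F'): F=BWOG U=BYWG R=ORYR D=BOYW L=YROW
After move 5 (F'): F=WGBO U=BYOY R=ORBR D=RWYW L=YGOW
Query: F face = WGBO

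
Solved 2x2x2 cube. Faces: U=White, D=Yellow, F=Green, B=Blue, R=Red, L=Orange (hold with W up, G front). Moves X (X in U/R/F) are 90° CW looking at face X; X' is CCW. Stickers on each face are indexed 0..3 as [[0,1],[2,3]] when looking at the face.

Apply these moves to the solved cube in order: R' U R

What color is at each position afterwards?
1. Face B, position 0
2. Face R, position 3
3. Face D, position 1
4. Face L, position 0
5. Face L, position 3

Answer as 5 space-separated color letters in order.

Answer: B B Y G O

Derivation:
After move 1 (R'): R=RRRR U=WBWB F=GWGW D=YGYG B=YBYB
After move 2 (U): U=WWBB F=RRGW R=YBRR B=OOYB L=GWOO
After move 3 (R): R=RYRB U=WRBW F=RGGG D=YYYO B=BOWB
Query 1: B[0] = B
Query 2: R[3] = B
Query 3: D[1] = Y
Query 4: L[0] = G
Query 5: L[3] = O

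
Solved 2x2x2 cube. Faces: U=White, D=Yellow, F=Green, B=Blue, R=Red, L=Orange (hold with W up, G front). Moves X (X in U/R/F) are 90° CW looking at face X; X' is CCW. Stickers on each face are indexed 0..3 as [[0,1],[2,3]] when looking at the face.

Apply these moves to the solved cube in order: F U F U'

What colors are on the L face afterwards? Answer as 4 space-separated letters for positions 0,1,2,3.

After move 1 (F): F=GGGG U=WWOO R=WRWR D=RRYY L=OYOY
After move 2 (U): U=OWOW F=WRGG R=BBWR B=OYBB L=GGOY
After move 3 (F): F=GWGR U=OWYG R=OBWR D=WBYY L=GROR
After move 4 (U'): U=WGOY F=GRGR R=GWWR B=OBBB L=OYOR
Query: L face = OYOR

Answer: O Y O R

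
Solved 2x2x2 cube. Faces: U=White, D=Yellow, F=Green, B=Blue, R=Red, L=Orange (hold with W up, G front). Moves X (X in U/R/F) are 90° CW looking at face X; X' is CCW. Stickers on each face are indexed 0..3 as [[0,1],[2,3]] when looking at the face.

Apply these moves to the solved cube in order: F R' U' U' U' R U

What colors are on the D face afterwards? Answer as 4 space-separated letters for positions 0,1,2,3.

Answer: R R Y O

Derivation:
After move 1 (F): F=GGGG U=WWOO R=WRWR D=RRYY L=OYOY
After move 2 (R'): R=RRWW U=WBOB F=GWGO D=RGYG B=YBRB
After move 3 (U'): U=BBWO F=OYGO R=GWWW B=RRRB L=YBOY
After move 4 (U'): U=BOBW F=YBGO R=OYWW B=GWRB L=RROY
After move 5 (U'): U=OWBB F=RRGO R=YBWW B=OYRB L=GWOY
After move 6 (R): R=WYWB U=ORBO F=RGGG D=RRYO B=BYWB
After move 7 (U): U=BOOR F=WYGG R=BYWB B=GWWB L=RGOY
Query: D face = RRYO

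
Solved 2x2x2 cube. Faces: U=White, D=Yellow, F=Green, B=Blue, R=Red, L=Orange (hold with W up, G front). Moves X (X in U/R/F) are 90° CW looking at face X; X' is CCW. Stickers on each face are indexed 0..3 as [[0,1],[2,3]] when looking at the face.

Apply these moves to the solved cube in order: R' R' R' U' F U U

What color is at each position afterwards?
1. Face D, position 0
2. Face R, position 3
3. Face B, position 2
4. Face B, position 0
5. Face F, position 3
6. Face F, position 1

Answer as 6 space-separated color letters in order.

After move 1 (R'): R=RRRR U=WBWB F=GWGW D=YGYG B=YBYB
After move 2 (R'): R=RRRR U=WYWY F=GBGB D=YWYW B=GBGB
After move 3 (R'): R=RRRR U=WGWG F=GYGY D=YBYB B=WBWB
After move 4 (U'): U=GGWW F=OOGY R=GYRR B=RRWB L=WBOO
After move 5 (F): F=GOYO U=GGOB R=WYWR D=RGYB L=WYOB
After move 6 (U): U=OGBG F=WYYO R=RRWR B=WYWB L=GOOB
After move 7 (U): U=BOGG F=RRYO R=WYWR B=GOWB L=WYOB
Query 1: D[0] = R
Query 2: R[3] = R
Query 3: B[2] = W
Query 4: B[0] = G
Query 5: F[3] = O
Query 6: F[1] = R

Answer: R R W G O R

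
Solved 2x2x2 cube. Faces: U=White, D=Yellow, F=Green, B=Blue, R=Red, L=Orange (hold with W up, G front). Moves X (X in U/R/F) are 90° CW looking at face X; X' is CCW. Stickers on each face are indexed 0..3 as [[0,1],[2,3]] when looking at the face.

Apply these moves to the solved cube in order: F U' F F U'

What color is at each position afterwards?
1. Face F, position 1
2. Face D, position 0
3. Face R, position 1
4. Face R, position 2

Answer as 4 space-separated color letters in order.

After move 1 (F): F=GGGG U=WWOO R=WRWR D=RRYY L=OYOY
After move 2 (U'): U=WOWO F=OYGG R=GGWR B=WRBB L=BBOY
After move 3 (F): F=GOGY U=WOYB R=WGOR D=WGYY L=BROR
After move 4 (F): F=GGYO U=WORR R=YGBR D=OWYY L=BWOG
After move 5 (U'): U=ORWR F=BWYO R=GGBR B=YGBB L=WROG
Query 1: F[1] = W
Query 2: D[0] = O
Query 3: R[1] = G
Query 4: R[2] = B

Answer: W O G B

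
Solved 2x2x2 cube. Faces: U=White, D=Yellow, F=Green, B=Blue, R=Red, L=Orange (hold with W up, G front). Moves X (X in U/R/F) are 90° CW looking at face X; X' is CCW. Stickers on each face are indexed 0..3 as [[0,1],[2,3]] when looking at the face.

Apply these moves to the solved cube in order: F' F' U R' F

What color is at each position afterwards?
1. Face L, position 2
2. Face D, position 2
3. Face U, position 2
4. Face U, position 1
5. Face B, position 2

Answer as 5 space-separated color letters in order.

Answer: O Y R B W

Derivation:
After move 1 (F'): F=GGGG U=WWRR R=YRYR D=OOYY L=OWOW
After move 2 (F'): F=GGGG U=WWYY R=OROR D=WWYY L=OROR
After move 3 (U): U=YWYW F=ORGG R=BBOR B=ORBB L=GGOR
After move 4 (R'): R=BRBO U=YBYO F=OWGW D=WRYG B=YRWB
After move 5 (F): F=GOWW U=YBRG R=YROO D=BBYG L=GWOR
Query 1: L[2] = O
Query 2: D[2] = Y
Query 3: U[2] = R
Query 4: U[1] = B
Query 5: B[2] = W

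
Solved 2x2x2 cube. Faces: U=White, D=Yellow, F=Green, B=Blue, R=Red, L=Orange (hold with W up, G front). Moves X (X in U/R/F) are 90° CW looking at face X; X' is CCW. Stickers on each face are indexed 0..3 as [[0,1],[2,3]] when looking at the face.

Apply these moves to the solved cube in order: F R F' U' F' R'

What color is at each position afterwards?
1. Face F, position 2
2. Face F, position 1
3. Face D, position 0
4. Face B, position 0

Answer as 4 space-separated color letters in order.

After move 1 (F): F=GGGG U=WWOO R=WRWR D=RRYY L=OYOY
After move 2 (R): R=WWRR U=WGOG F=GRGY D=RBYB B=OBWB
After move 3 (F'): F=RYGG U=WGWR R=BWRR D=YYYB L=OGOO
After move 4 (U'): U=GRWW F=OGGG R=RYRR B=BWWB L=OBOO
After move 5 (F'): F=GGOG U=GRRR R=YYYR D=BOYB L=OWOW
After move 6 (R'): R=YRYY U=GWRB F=GROR D=BGYG B=BWOB
Query 1: F[2] = O
Query 2: F[1] = R
Query 3: D[0] = B
Query 4: B[0] = B

Answer: O R B B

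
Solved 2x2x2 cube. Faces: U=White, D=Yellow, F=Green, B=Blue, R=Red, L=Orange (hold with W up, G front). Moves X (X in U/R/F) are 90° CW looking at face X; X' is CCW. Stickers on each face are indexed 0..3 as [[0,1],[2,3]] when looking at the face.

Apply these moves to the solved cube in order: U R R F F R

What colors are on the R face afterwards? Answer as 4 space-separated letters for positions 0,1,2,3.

After move 1 (U): U=WWWW F=RRGG R=BBRR B=OOBB L=GGOO
After move 2 (R): R=RBRB U=WRWG F=RYGY D=YBYO B=WOWB
After move 3 (R): R=RRBB U=WYWY F=RBGO D=YWYW B=GORB
After move 4 (F): F=GROB U=WYOG R=WRYB D=BRYW L=GYOW
After move 5 (F): F=OGBR U=WYWY R=ORGB D=YWYW L=GBOR
After move 6 (R): R=GOBR U=WGWR F=OWBW D=YRYG B=YOYB
Query: R face = GOBR

Answer: G O B R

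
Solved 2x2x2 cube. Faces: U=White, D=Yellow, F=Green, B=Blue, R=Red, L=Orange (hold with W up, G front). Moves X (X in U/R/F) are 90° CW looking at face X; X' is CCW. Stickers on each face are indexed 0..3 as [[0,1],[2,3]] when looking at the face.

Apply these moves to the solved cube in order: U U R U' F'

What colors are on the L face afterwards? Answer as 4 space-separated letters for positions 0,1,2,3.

After move 1 (U): U=WWWW F=RRGG R=BBRR B=OOBB L=GGOO
After move 2 (U): U=WWWW F=BBGG R=OORR B=GGBB L=RROO
After move 3 (R): R=RORO U=WBWG F=BYGY D=YBYG B=WGWB
After move 4 (U'): U=BGWW F=RRGY R=BYRO B=ROWB L=WGOO
After move 5 (F'): F=RYRG U=BGBR R=BYYO D=GOYG L=WWOW
Query: L face = WWOW

Answer: W W O W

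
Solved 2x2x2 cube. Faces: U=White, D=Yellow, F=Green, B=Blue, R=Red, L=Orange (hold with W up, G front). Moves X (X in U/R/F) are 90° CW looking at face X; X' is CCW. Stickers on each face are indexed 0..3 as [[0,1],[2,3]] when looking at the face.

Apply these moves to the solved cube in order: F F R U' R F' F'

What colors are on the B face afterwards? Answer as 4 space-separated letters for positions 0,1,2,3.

Answer: Y O G B

Derivation:
After move 1 (F): F=GGGG U=WWOO R=WRWR D=RRYY L=OYOY
After move 2 (F): F=GGGG U=WWYY R=OROR D=WWYY L=OROR
After move 3 (R): R=OORR U=WGYG F=GWGY D=WBYB B=YBWB
After move 4 (U'): U=GGWY F=ORGY R=GWRR B=OOWB L=YBOR
After move 5 (R): R=RGRW U=GRWY F=OBGB D=WWYO B=YOGB
After move 6 (F'): F=BBOG U=GRRR R=WGWW D=BRYO L=YYOW
After move 7 (F'): F=BGBO U=GRWW R=RGBW D=YWYO L=YROR
Query: B face = YOGB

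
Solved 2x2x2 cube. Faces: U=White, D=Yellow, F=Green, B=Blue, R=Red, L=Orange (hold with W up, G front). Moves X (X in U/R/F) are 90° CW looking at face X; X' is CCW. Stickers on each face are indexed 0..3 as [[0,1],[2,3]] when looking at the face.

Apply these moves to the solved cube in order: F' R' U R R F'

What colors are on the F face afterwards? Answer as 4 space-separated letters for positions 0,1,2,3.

Answer: O O R G

Derivation:
After move 1 (F'): F=GGGG U=WWRR R=YRYR D=OOYY L=OWOW
After move 2 (R'): R=RRYY U=WBRB F=GWGR D=OGYG B=YBOB
After move 3 (U): U=RWBB F=RRGR R=YBYY B=OWOB L=GWOW
After move 4 (R): R=YYYB U=RRBR F=RGGG D=OOYO B=BWWB
After move 5 (R): R=YYBY U=RGBG F=ROGO D=OWYB B=RWRB
After move 6 (F'): F=OORG U=RGYB R=WYOY D=WWYB L=GGOB
Query: F face = OORG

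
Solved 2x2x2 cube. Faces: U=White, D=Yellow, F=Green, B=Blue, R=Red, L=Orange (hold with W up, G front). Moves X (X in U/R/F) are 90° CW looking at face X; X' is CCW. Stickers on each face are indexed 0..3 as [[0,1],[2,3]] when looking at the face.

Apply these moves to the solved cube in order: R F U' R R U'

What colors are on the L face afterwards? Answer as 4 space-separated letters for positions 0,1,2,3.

After move 1 (R): R=RRRR U=WGWG F=GYGY D=YBYB B=WBWB
After move 2 (F): F=GGYY U=WGOO R=WRGR D=RRYB L=OYOB
After move 3 (U'): U=GOWO F=OYYY R=GGGR B=WRWB L=WBOB
After move 4 (R): R=GGRG U=GYWY F=ORYB D=RWYW B=OROB
After move 5 (R): R=RGGG U=GRWB F=OWYW D=ROYO B=YRYB
After move 6 (U'): U=RBGW F=WBYW R=OWGG B=RGYB L=YROB
Query: L face = YROB

Answer: Y R O B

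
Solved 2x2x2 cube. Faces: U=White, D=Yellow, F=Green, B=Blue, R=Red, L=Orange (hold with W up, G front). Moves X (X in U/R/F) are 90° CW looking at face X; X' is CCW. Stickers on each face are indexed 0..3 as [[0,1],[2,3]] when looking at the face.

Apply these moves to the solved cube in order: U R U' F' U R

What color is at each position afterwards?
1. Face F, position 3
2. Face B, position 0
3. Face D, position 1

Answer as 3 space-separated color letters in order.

After move 1 (U): U=WWWW F=RRGG R=BBRR B=OOBB L=GGOO
After move 2 (R): R=RBRB U=WRWG F=RYGY D=YBYO B=WOWB
After move 3 (U'): U=RGWW F=GGGY R=RYRB B=RBWB L=WOOO
After move 4 (F'): F=GYGG U=RGRR R=BYYB D=OOYO L=WWOW
After move 5 (U): U=RRRG F=BYGG R=RBYB B=WWWB L=GYOW
After move 6 (R): R=YRBB U=RYRG F=BOGO D=OWYW B=GWRB
Query 1: F[3] = O
Query 2: B[0] = G
Query 3: D[1] = W

Answer: O G W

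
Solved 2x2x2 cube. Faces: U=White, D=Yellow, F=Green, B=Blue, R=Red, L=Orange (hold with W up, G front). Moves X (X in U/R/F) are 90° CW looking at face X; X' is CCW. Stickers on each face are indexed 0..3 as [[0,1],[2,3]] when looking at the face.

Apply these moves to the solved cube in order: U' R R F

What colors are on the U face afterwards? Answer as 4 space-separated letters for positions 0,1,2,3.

After move 1 (U'): U=WWWW F=OOGG R=GGRR B=RRBB L=BBOO
After move 2 (R): R=RGRG U=WOWG F=OYGY D=YBYR B=WRWB
After move 3 (R): R=RRGG U=WYWY F=OBGR D=YWYW B=GROB
After move 4 (F): F=GORB U=WYOB R=WRYG D=GRYW L=BYOW
Query: U face = WYOB

Answer: W Y O B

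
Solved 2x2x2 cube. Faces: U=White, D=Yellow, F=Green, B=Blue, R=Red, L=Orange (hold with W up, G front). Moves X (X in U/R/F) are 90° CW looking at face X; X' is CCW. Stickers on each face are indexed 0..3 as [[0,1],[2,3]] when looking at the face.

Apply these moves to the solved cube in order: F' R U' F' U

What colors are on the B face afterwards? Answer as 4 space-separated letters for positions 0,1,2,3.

After move 1 (F'): F=GGGG U=WWRR R=YRYR D=OOYY L=OWOW
After move 2 (R): R=YYRR U=WGRG F=GOGY D=OBYB B=RBWB
After move 3 (U'): U=GGWR F=OWGY R=GORR B=YYWB L=RBOW
After move 4 (F'): F=WYOG U=GGGR R=BOOR D=BWYB L=RROW
After move 5 (U): U=GGRG F=BOOG R=YYOR B=RRWB L=WYOW
Query: B face = RRWB

Answer: R R W B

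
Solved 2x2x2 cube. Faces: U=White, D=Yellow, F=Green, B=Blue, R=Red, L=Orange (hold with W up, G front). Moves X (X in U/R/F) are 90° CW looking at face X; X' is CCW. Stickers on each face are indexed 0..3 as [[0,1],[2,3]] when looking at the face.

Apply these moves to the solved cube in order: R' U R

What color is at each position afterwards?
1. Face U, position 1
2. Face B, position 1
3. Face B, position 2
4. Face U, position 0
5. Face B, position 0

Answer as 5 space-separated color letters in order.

After move 1 (R'): R=RRRR U=WBWB F=GWGW D=YGYG B=YBYB
After move 2 (U): U=WWBB F=RRGW R=YBRR B=OOYB L=GWOO
After move 3 (R): R=RYRB U=WRBW F=RGGG D=YYYO B=BOWB
Query 1: U[1] = R
Query 2: B[1] = O
Query 3: B[2] = W
Query 4: U[0] = W
Query 5: B[0] = B

Answer: R O W W B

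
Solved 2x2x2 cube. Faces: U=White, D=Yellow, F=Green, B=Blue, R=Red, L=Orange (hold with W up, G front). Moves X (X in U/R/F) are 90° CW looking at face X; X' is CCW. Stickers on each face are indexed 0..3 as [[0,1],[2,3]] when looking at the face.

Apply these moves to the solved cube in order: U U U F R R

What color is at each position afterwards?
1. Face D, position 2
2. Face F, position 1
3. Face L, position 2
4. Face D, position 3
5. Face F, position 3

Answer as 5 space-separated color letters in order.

After move 1 (U): U=WWWW F=RRGG R=BBRR B=OOBB L=GGOO
After move 2 (U): U=WWWW F=BBGG R=OORR B=GGBB L=RROO
After move 3 (U): U=WWWW F=OOGG R=GGRR B=RRBB L=BBOO
After move 4 (F): F=GOGO U=WWOB R=WGWR D=RGYY L=BYOY
After move 5 (R): R=WWRG U=WOOO F=GGGY D=RBYR B=BRWB
After move 6 (R): R=RWGW U=WGOY F=GBGR D=RWYB B=OROB
Query 1: D[2] = Y
Query 2: F[1] = B
Query 3: L[2] = O
Query 4: D[3] = B
Query 5: F[3] = R

Answer: Y B O B R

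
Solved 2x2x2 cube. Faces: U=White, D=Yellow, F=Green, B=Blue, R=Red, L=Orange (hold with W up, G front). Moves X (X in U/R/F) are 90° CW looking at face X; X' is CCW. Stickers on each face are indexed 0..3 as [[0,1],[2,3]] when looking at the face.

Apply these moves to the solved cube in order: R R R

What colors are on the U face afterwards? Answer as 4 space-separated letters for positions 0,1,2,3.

After move 1 (R): R=RRRR U=WGWG F=GYGY D=YBYB B=WBWB
After move 2 (R): R=RRRR U=WYWY F=GBGB D=YWYW B=GBGB
After move 3 (R): R=RRRR U=WBWB F=GWGW D=YGYG B=YBYB
Query: U face = WBWB

Answer: W B W B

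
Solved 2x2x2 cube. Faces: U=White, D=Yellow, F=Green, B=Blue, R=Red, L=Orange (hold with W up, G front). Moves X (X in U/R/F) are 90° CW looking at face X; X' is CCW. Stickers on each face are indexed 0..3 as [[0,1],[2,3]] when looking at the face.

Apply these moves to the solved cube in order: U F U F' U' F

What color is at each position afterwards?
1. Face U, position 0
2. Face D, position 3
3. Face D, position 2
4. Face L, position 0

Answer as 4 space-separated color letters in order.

After move 1 (U): U=WWWW F=RRGG R=BBRR B=OOBB L=GGOO
After move 2 (F): F=GRGR U=WWOG R=WBWR D=RBYY L=GYOY
After move 3 (U): U=OWGW F=WBGR R=OOWR B=GYBB L=GROY
After move 4 (F'): F=BRWG U=OWOW R=BORR D=RYYY L=GWOG
After move 5 (U'): U=WWOO F=GWWG R=BRRR B=BOBB L=GYOG
After move 6 (F): F=WGGW U=WWGY R=OROR D=RBYY L=GROY
Query 1: U[0] = W
Query 2: D[3] = Y
Query 3: D[2] = Y
Query 4: L[0] = G

Answer: W Y Y G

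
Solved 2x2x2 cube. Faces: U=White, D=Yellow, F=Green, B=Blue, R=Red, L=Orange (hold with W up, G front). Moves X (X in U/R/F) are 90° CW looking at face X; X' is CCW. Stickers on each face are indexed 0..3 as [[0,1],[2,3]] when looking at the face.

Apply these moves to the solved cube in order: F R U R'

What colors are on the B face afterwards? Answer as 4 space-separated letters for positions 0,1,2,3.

Answer: B Y B B

Derivation:
After move 1 (F): F=GGGG U=WWOO R=WRWR D=RRYY L=OYOY
After move 2 (R): R=WWRR U=WGOG F=GRGY D=RBYB B=OBWB
After move 3 (U): U=OWGG F=WWGY R=OBRR B=OYWB L=GROY
After move 4 (R'): R=BROR U=OWGO F=WWGG D=RWYY B=BYBB
Query: B face = BYBB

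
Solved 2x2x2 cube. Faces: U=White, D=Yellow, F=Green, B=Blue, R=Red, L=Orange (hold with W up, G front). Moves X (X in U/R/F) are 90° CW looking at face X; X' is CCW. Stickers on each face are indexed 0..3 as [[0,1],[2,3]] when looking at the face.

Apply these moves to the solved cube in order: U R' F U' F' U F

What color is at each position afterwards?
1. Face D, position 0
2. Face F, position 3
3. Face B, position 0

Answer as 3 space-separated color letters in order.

Answer: B R Y

Derivation:
After move 1 (U): U=WWWW F=RRGG R=BBRR B=OOBB L=GGOO
After move 2 (R'): R=BRBR U=WBWO F=RWGW D=YRYG B=YOYB
After move 3 (F): F=GRWW U=WBOG R=WROR D=BBYG L=GYOR
After move 4 (U'): U=BGWO F=GYWW R=GROR B=WRYB L=YOOR
After move 5 (F'): F=YWGW U=BGGO R=BRBR D=ORYG L=YOOW
After move 6 (U): U=GBOG F=BRGW R=WRBR B=YOYB L=YWOW
After move 7 (F): F=GBWR U=GBWW R=ORGR D=BWYG L=YOOR
Query 1: D[0] = B
Query 2: F[3] = R
Query 3: B[0] = Y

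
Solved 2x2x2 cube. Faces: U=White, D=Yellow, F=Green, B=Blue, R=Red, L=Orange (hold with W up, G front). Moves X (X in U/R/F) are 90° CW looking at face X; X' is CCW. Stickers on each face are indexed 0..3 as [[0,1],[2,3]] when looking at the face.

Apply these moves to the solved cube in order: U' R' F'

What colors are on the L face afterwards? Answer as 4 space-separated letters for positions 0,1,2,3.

Answer: B R O W

Derivation:
After move 1 (U'): U=WWWW F=OOGG R=GGRR B=RRBB L=BBOO
After move 2 (R'): R=GRGR U=WBWR F=OWGW D=YOYG B=YRYB
After move 3 (F'): F=WWOG U=WBGG R=ORYR D=BOYG L=BROW
Query: L face = BROW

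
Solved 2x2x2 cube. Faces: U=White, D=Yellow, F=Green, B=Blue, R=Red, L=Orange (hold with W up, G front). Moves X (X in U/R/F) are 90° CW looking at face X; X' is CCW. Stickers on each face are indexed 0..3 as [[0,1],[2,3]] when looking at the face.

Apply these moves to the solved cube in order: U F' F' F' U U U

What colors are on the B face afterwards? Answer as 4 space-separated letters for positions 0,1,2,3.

After move 1 (U): U=WWWW F=RRGG R=BBRR B=OOBB L=GGOO
After move 2 (F'): F=RGRG U=WWBR R=YBYR D=GOYY L=GWOW
After move 3 (F'): F=GGRR U=WWYY R=OBGR D=WWYY L=GROB
After move 4 (F'): F=GRGR U=WWOG R=WBWR D=RBYY L=GYOY
After move 5 (U): U=OWGW F=WBGR R=OOWR B=GYBB L=GROY
After move 6 (U): U=GOWW F=OOGR R=GYWR B=GRBB L=WBOY
After move 7 (U): U=WGWO F=GYGR R=GRWR B=WBBB L=OOOY
Query: B face = WBBB

Answer: W B B B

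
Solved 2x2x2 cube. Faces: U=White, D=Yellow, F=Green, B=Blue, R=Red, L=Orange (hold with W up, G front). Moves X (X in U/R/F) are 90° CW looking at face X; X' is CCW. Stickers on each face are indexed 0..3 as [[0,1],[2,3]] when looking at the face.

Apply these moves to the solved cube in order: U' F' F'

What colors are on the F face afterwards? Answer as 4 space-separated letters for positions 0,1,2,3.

After move 1 (U'): U=WWWW F=OOGG R=GGRR B=RRBB L=BBOO
After move 2 (F'): F=OGOG U=WWGR R=YGYR D=BOYY L=BWOW
After move 3 (F'): F=GGOO U=WWYY R=OGBR D=WWYY L=BROG
Query: F face = GGOO

Answer: G G O O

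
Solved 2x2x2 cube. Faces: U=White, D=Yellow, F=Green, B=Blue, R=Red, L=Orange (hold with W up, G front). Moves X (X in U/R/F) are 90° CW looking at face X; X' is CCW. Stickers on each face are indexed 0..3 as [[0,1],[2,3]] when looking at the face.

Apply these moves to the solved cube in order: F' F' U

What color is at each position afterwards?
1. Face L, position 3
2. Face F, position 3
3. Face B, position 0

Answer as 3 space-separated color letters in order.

Answer: R G O

Derivation:
After move 1 (F'): F=GGGG U=WWRR R=YRYR D=OOYY L=OWOW
After move 2 (F'): F=GGGG U=WWYY R=OROR D=WWYY L=OROR
After move 3 (U): U=YWYW F=ORGG R=BBOR B=ORBB L=GGOR
Query 1: L[3] = R
Query 2: F[3] = G
Query 3: B[0] = O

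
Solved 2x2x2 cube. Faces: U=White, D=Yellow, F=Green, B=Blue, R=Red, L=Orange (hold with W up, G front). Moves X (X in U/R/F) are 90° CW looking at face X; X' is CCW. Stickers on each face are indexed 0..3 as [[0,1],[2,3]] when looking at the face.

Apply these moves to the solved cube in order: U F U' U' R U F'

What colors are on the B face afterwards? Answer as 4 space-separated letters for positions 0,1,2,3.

After move 1 (U): U=WWWW F=RRGG R=BBRR B=OOBB L=GGOO
After move 2 (F): F=GRGR U=WWOG R=WBWR D=RBYY L=GYOY
After move 3 (U'): U=WGWO F=GYGR R=GRWR B=WBBB L=OOOY
After move 4 (U'): U=GOWW F=OOGR R=GYWR B=GRBB L=WBOY
After move 5 (R): R=WGRY U=GOWR F=OBGY D=RBYG B=WROB
After move 6 (U): U=WGRO F=WGGY R=WRRY B=WBOB L=OBOY
After move 7 (F'): F=GYWG U=WGWR R=BRRY D=BYYG L=OOOR
Query: B face = WBOB

Answer: W B O B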